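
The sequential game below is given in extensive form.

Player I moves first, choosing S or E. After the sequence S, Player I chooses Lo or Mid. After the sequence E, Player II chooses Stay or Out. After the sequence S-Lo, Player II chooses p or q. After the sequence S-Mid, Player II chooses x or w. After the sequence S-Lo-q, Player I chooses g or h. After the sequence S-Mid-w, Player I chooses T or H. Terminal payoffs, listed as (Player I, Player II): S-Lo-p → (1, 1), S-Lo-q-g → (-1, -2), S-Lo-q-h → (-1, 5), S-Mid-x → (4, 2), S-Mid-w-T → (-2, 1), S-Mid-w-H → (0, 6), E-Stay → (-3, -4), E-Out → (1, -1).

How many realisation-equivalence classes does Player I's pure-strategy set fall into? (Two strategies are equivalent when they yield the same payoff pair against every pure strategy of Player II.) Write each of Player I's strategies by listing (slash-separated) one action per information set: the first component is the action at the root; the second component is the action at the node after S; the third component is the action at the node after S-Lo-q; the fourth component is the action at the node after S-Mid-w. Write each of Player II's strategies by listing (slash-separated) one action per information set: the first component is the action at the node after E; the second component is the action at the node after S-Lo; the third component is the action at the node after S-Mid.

5

Player I has 16 pure strategies: S/Lo/g/T, S/Lo/g/H, S/Lo/h/T, S/Lo/h/H, S/Mid/g/T, S/Mid/g/H, S/Mid/h/T, S/Mid/h/H, E/Lo/g/T, E/Lo/g/H, E/Lo/h/T, E/Lo/h/H, E/Mid/g/T, E/Mid/g/H, E/Mid/h/T, E/Mid/h/H. Columns: Stay/p/x, Stay/p/w, Stay/q/x, Stay/q/w, Out/p/x, Out/p/w, Out/q/x, Out/q/w.
{S/Lo/g/T, S/Lo/g/H} → row (1,1) (1,1) (-1,-2) (-1,-2) (1,1) (1,1) (-1,-2) (-1,-2)
{S/Lo/h/T, S/Lo/h/H} → row (1,1) (1,1) (-1,5) (-1,5) (1,1) (1,1) (-1,5) (-1,5)
{S/Mid/g/T, S/Mid/h/T} → row (4,2) (-2,1) (4,2) (-2,1) (4,2) (-2,1) (4,2) (-2,1)
{S/Mid/g/H, S/Mid/h/H} → row (4,2) (0,6) (4,2) (0,6) (4,2) (0,6) (4,2) (0,6)
{E/Lo/g/T, E/Lo/g/H, E/Lo/h/T, E/Lo/h/H, E/Mid/g/T, E/Mid/g/H, E/Mid/h/T, E/Mid/h/H} → row (-3,-4) (-3,-4) (-3,-4) (-3,-4) (1,-1) (1,-1) (1,-1) (1,-1)
That's 5 distinct rows out of 16 strategies.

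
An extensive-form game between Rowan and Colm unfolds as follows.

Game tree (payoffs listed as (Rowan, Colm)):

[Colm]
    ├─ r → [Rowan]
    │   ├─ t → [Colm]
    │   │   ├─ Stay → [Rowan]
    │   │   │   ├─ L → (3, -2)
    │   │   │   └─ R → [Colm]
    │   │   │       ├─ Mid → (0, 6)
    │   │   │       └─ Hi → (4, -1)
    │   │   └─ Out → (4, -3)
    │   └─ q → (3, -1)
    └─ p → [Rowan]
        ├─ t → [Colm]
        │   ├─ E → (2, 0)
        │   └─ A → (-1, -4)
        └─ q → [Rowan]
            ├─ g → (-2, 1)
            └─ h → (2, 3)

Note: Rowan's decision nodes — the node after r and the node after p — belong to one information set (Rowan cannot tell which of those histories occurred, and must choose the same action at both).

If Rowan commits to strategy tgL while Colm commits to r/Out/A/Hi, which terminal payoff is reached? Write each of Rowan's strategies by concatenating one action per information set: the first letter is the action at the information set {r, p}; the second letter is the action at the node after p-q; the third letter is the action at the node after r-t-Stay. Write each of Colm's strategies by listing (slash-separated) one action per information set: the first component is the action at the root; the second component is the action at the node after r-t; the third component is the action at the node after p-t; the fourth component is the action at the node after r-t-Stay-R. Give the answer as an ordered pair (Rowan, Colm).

(4, -3)

Trace the play path from the root:
  Colm plays r
  Rowan plays t at [r]
  Colm plays Out at [r-t]
→ terminal payoff (4, -3).
(Rowan's choice at the node after p-q is never reached on this path, so it doesn't affect the outcome.)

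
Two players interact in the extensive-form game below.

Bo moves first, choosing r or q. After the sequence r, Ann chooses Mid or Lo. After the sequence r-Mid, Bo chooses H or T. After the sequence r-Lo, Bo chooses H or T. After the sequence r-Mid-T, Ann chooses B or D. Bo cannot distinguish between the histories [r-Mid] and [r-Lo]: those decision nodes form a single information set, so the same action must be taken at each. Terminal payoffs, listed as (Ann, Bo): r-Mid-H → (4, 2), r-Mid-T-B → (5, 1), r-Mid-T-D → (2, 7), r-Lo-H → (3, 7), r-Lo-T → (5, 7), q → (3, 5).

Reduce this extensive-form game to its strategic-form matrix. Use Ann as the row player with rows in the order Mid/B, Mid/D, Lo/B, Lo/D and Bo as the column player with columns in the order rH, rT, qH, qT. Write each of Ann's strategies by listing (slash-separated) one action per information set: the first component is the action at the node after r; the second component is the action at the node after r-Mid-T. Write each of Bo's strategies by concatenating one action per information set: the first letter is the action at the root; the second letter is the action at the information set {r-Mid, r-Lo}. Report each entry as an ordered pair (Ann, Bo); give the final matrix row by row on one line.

Mid/B: (4,2) (5,1) (3,5) (3,5) | Mid/D: (4,2) (2,7) (3,5) (3,5) | Lo/B: (3,7) (5,7) (3,5) (3,5) | Lo/D: (3,7) (5,7) (3,5) (3,5)

            rH       rT       qH       qT
Mid/B    (4,2)    (5,1)    (3,5)    (3,5)
Mid/D    (4,2)    (2,7)    (3,5)    (3,5)
 Lo/B    (3,7)    (5,7)    (3,5)    (3,5)
 Lo/D    (3,7)    (5,7)    (3,5)    (3,5)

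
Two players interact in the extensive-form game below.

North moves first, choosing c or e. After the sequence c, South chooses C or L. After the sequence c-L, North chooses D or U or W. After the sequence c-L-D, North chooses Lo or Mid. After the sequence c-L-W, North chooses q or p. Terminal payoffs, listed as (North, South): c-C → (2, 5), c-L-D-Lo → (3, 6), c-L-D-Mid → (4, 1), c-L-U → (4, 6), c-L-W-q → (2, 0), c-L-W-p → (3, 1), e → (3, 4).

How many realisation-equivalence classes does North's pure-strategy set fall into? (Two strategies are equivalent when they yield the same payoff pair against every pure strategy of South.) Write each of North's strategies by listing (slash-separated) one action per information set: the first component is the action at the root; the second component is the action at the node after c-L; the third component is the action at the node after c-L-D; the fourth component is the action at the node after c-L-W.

North has 24 pure strategies: c/D/Lo/q, c/D/Lo/p, c/D/Mid/q, c/D/Mid/p, c/U/Lo/q, c/U/Lo/p, c/U/Mid/q, c/U/Mid/p, c/W/Lo/q, c/W/Lo/p, c/W/Mid/q, c/W/Mid/p, e/D/Lo/q, e/D/Lo/p, e/D/Mid/q, e/D/Mid/p, e/U/Lo/q, e/U/Lo/p, e/U/Mid/q, e/U/Mid/p, e/W/Lo/q, e/W/Lo/p, e/W/Mid/q, e/W/Mid/p. Columns: C, L.
{c/D/Lo/q, c/D/Lo/p} → row (2,5) (3,6)
{c/D/Mid/q, c/D/Mid/p} → row (2,5) (4,1)
{c/U/Lo/q, c/U/Lo/p, c/U/Mid/q, c/U/Mid/p} → row (2,5) (4,6)
{c/W/Lo/q, c/W/Mid/q} → row (2,5) (2,0)
{c/W/Lo/p, c/W/Mid/p} → row (2,5) (3,1)
{e/D/Lo/q, e/D/Lo/p, e/D/Mid/q, e/D/Mid/p, e/U/Lo/q, e/U/Lo/p, e/U/Mid/q, e/U/Mid/p, e/W/Lo/q, e/W/Lo/p, e/W/Mid/q, e/W/Mid/p} → row (3,4) (3,4)
That's 6 distinct rows out of 24 strategies.

6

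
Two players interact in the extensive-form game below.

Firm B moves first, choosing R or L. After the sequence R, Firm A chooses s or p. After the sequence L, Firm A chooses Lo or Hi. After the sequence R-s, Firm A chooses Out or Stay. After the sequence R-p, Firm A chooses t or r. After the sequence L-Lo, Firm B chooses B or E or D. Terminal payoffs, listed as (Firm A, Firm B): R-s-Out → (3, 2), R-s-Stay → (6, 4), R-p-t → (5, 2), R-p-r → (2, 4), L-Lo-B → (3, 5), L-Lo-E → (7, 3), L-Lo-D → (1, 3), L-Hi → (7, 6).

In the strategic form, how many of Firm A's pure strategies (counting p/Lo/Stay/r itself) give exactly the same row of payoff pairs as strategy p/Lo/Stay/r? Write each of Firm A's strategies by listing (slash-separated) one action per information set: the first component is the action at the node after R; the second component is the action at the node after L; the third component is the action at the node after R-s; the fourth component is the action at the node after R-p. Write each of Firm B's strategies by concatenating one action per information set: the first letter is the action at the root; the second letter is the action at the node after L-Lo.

Row for p/Lo/Stay/r (columns RB, RE, RD, LB, LE, LD): (2,4) (2,4) (2,4) (3,5) (7,3) (1,3).
Under p/Lo/Stay/r, Firm A's choice at the node after R-s can never be reached regardless of what Firm B does, so varying those choices leaves every outcome unchanged.
Holding the reachable choices fixed and varying the unreachable one freely already gives 2 equivalent strategies.
No other strategy reproduces this row, so those 2 are the full class: p/Lo/Out/r, p/Lo/Stay/r.

2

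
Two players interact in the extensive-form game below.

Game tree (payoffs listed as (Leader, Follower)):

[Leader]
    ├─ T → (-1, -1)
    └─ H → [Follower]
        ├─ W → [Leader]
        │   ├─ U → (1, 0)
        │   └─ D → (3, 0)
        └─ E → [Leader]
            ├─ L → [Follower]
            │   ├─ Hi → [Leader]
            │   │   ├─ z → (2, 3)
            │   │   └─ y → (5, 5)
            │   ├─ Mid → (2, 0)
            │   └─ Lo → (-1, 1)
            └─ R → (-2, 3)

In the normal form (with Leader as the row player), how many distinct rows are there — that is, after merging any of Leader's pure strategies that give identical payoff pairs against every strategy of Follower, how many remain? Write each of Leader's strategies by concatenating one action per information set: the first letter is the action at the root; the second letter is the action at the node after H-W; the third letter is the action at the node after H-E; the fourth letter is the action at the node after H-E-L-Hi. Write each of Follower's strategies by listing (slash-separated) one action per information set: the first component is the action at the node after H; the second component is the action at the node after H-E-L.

Leader has 16 pure strategies: TULz, TULy, TURz, TURy, TDLz, TDLy, TDRz, TDRy, HULz, HULy, HURz, HURy, HDLz, HDLy, HDRz, HDRy. Columns: W/Hi, W/Mid, W/Lo, E/Hi, E/Mid, E/Lo.
{TULz, TULy, TURz, TURy, TDLz, TDLy, TDRz, TDRy} → row (-1,-1) (-1,-1) (-1,-1) (-1,-1) (-1,-1) (-1,-1)
{HULz} → row (1,0) (1,0) (1,0) (2,3) (2,0) (-1,1)
{HULy} → row (1,0) (1,0) (1,0) (5,5) (2,0) (-1,1)
{HURz, HURy} → row (1,0) (1,0) (1,0) (-2,3) (-2,3) (-2,3)
{HDLz} → row (3,0) (3,0) (3,0) (2,3) (2,0) (-1,1)
{HDLy} → row (3,0) (3,0) (3,0) (5,5) (2,0) (-1,1)
{HDRz, HDRy} → row (3,0) (3,0) (3,0) (-2,3) (-2,3) (-2,3)
That's 7 distinct rows out of 16 strategies.

7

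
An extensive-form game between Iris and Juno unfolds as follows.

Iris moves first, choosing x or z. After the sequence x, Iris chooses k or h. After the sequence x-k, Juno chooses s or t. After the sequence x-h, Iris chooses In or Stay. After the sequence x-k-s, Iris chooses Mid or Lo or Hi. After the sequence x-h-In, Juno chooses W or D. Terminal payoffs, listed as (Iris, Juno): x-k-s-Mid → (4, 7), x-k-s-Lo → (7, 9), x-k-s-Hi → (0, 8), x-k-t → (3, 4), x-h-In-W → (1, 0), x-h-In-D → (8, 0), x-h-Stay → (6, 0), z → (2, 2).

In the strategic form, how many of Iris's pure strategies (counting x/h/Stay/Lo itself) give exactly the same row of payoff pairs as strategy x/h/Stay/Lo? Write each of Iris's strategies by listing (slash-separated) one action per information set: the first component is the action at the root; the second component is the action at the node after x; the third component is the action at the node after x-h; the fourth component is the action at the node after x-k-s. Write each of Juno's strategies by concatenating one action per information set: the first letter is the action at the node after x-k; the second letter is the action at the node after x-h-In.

3

Row for x/h/Stay/Lo (columns sW, sD, tW, tD): (6,0) (6,0) (6,0) (6,0).
Under x/h/Stay/Lo, Iris's choice at the node after x-k-s can never be reached regardless of what Juno does, so varying those choices leaves every outcome unchanged.
Holding the reachable choices fixed and varying the unreachable one freely already gives 3 equivalent strategies.
No other strategy reproduces this row, so those 3 are the full class: x/h/Stay/Mid, x/h/Stay/Lo, x/h/Stay/Hi.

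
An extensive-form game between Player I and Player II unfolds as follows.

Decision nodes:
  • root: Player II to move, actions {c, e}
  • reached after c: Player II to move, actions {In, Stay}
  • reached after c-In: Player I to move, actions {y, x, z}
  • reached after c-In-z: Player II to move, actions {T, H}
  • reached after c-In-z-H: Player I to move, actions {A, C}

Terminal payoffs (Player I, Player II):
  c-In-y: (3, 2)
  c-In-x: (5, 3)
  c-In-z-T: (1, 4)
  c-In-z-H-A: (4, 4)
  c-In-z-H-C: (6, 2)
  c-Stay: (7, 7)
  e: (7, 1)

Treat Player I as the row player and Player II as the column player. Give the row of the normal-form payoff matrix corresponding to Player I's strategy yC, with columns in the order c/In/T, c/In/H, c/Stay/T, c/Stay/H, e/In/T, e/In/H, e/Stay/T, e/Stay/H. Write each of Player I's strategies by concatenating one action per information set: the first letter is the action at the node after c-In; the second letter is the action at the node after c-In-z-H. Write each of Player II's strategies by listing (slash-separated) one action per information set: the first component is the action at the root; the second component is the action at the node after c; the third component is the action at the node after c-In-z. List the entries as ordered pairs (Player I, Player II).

vs c/In/T: Player II plays c → Player II plays In at [c] → Player I plays y at [c-In] → (3, 2)
vs c/In/H: Player II plays c → Player II plays In at [c] → Player I plays y at [c-In] → (3, 2)
vs c/Stay/T: Player II plays c → Player II plays Stay at [c] → (7, 7)
vs c/Stay/H: Player II plays c → Player II plays Stay at [c] → (7, 7)
vs e/In/T: Player II plays e → (7, 1)
vs e/In/H: Player II plays e → (7, 1)
vs e/Stay/T: Player II plays e → (7, 1)
vs e/Stay/H: Player II plays e → (7, 1)

(3,2) (3,2) (7,7) (7,7) (7,1) (7,1) (7,1) (7,1)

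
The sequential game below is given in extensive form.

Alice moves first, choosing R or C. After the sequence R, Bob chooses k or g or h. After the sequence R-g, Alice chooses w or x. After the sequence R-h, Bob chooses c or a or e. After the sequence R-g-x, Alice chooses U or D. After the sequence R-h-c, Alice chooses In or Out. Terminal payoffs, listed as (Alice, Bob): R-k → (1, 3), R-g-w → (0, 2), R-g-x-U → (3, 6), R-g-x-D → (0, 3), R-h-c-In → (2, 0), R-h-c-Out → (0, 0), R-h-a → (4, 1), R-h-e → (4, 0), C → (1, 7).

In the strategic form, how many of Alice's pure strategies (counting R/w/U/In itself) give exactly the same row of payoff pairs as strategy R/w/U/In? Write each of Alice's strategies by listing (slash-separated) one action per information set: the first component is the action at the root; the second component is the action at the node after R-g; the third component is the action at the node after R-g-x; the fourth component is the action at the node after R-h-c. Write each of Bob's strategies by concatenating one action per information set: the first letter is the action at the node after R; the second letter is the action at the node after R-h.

Row for R/w/U/In (columns kc, ka, ke, gc, ga, ge, hc, ha, he): (1,3) (1,3) (1,3) (0,2) (0,2) (0,2) (2,0) (4,1) (4,0).
Under R/w/U/In, Alice's choice at the node after R-g-x can never be reached regardless of what Bob does, so varying those choices leaves every outcome unchanged.
Holding the reachable choices fixed and varying the unreachable one freely already gives 2 equivalent strategies.
No other strategy reproduces this row, so those 2 are the full class: R/w/U/In, R/w/D/In.

2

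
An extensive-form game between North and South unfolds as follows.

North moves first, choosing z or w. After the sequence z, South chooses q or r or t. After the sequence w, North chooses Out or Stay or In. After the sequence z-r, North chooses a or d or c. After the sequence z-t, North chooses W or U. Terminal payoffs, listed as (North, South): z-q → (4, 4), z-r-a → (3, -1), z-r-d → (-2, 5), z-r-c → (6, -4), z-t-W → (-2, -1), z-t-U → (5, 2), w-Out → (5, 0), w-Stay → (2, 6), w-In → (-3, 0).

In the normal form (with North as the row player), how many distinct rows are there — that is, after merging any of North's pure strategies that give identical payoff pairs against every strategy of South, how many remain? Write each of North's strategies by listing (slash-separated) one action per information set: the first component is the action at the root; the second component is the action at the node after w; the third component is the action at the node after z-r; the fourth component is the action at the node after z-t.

9

North has 36 pure strategies: z/Out/a/W, z/Out/a/U, z/Out/d/W, z/Out/d/U, z/Out/c/W, z/Out/c/U, z/Stay/a/W, z/Stay/a/U, z/Stay/d/W, z/Stay/d/U, z/Stay/c/W, z/Stay/c/U, z/In/a/W, z/In/a/U, z/In/d/W, z/In/d/U, z/In/c/W, z/In/c/U, w/Out/a/W, w/Out/a/U, w/Out/d/W, w/Out/d/U, w/Out/c/W, w/Out/c/U, w/Stay/a/W, w/Stay/a/U, w/Stay/d/W, w/Stay/d/U, w/Stay/c/W, w/Stay/c/U, w/In/a/W, w/In/a/U, w/In/d/W, w/In/d/U, w/In/c/W, w/In/c/U. Columns: q, r, t.
{z/Out/a/W, z/Stay/a/W, z/In/a/W} → row (4,4) (3,-1) (-2,-1)
{z/Out/a/U, z/Stay/a/U, z/In/a/U} → row (4,4) (3,-1) (5,2)
{z/Out/d/W, z/Stay/d/W, z/In/d/W} → row (4,4) (-2,5) (-2,-1)
{z/Out/d/U, z/Stay/d/U, z/In/d/U} → row (4,4) (-2,5) (5,2)
{z/Out/c/W, z/Stay/c/W, z/In/c/W} → row (4,4) (6,-4) (-2,-1)
{z/Out/c/U, z/Stay/c/U, z/In/c/U} → row (4,4) (6,-4) (5,2)
{w/Out/a/W, w/Out/a/U, w/Out/d/W, w/Out/d/U, w/Out/c/W, w/Out/c/U} → row (5,0) (5,0) (5,0)
{w/Stay/a/W, w/Stay/a/U, w/Stay/d/W, w/Stay/d/U, w/Stay/c/W, w/Stay/c/U} → row (2,6) (2,6) (2,6)
{w/In/a/W, w/In/a/U, w/In/d/W, w/In/d/U, w/In/c/W, w/In/c/U} → row (-3,0) (-3,0) (-3,0)
That's 9 distinct rows out of 36 strategies.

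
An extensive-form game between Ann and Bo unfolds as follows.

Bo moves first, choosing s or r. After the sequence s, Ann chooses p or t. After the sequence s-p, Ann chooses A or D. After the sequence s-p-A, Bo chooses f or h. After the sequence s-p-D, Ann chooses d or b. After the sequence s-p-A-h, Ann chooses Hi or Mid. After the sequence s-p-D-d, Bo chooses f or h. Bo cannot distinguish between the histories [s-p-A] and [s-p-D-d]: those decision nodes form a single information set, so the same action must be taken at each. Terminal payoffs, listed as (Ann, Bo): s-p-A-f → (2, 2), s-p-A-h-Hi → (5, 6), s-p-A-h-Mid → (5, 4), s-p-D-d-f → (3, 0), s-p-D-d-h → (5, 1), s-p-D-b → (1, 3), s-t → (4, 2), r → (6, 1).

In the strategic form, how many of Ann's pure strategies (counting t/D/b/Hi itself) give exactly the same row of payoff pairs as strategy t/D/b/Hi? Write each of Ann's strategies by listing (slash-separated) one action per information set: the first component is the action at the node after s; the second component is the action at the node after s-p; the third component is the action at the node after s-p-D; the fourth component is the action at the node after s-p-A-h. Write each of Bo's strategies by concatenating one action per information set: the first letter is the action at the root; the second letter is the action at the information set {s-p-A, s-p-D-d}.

Row for t/D/b/Hi (columns sf, sh, rf, rh): (4,2) (4,2) (6,1) (6,1).
Under t/D/b/Hi, Ann's choice at the node after s-p and at the node after s-p-D and at the node after s-p-A-h can never be reached regardless of what Bo does, so varying those choices leaves every outcome unchanged.
Holding the reachable choices fixed and varying the unreachable ones freely already gives 2 × 2 × 2 = 8 equivalent strategies.
No other strategy reproduces this row, so those 8 are the full class: t/A/d/Hi, t/A/d/Mid, t/A/b/Hi, t/A/b/Mid, t/D/d/Hi, t/D/d/Mid, t/D/b/Hi, t/D/b/Mid.

8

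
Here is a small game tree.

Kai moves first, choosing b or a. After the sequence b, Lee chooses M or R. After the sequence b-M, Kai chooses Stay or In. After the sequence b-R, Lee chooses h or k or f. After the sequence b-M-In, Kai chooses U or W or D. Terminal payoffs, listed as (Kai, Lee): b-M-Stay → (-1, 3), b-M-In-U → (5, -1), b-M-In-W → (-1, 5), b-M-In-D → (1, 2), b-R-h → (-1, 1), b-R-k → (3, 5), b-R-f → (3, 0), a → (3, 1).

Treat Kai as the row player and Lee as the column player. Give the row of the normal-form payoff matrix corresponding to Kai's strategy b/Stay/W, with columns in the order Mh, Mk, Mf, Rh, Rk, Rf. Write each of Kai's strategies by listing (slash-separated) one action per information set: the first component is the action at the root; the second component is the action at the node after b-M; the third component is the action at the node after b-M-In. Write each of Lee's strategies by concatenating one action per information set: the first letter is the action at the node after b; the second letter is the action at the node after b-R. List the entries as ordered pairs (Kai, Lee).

vs Mh: Kai plays b → Lee plays M at [b] → Kai plays Stay at [b-M] → (-1, 3)
vs Mk: Kai plays b → Lee plays M at [b] → Kai plays Stay at [b-M] → (-1, 3)
vs Mf: Kai plays b → Lee plays M at [b] → Kai plays Stay at [b-M] → (-1, 3)
vs Rh: Kai plays b → Lee plays R at [b] → Lee plays h at [b-R] → (-1, 1)
vs Rk: Kai plays b → Lee plays R at [b] → Lee plays k at [b-R] → (3, 5)
vs Rf: Kai plays b → Lee plays R at [b] → Lee plays f at [b-R] → (3, 0)

(-1,3) (-1,3) (-1,3) (-1,1) (3,5) (3,0)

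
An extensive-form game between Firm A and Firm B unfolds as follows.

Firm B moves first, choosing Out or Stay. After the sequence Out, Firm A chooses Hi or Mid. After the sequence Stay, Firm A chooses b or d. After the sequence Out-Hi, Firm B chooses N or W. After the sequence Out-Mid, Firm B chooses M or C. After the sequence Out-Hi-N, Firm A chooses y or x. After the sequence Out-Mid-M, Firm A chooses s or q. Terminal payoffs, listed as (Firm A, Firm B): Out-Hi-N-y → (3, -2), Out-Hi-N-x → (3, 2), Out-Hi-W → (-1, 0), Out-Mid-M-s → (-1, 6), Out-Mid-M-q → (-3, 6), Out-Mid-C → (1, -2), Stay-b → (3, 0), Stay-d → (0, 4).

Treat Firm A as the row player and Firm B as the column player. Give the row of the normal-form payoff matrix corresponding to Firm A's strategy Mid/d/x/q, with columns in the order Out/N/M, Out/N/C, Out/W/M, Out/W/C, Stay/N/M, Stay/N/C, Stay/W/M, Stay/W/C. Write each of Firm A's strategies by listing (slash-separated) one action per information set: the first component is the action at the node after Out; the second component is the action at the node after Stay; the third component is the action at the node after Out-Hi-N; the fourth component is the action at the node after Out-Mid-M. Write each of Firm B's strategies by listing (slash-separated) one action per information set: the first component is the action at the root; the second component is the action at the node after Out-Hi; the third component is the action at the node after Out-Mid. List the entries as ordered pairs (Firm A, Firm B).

(-3,6) (1,-2) (-3,6) (1,-2) (0,4) (0,4) (0,4) (0,4)

vs Out/N/M: Firm B plays Out → Firm A plays Mid at [Out] → Firm B plays M at [Out-Mid] → Firm A plays q at [Out-Mid-M] → (-3, 6)
vs Out/N/C: Firm B plays Out → Firm A plays Mid at [Out] → Firm B plays C at [Out-Mid] → (1, -2)
vs Out/W/M: Firm B plays Out → Firm A plays Mid at [Out] → Firm B plays M at [Out-Mid] → Firm A plays q at [Out-Mid-M] → (-3, 6)
vs Out/W/C: Firm B plays Out → Firm A plays Mid at [Out] → Firm B plays C at [Out-Mid] → (1, -2)
vs Stay/N/M: Firm B plays Stay → Firm A plays d at [Stay] → (0, 4)
vs Stay/N/C: Firm B plays Stay → Firm A plays d at [Stay] → (0, 4)
vs Stay/W/M: Firm B plays Stay → Firm A plays d at [Stay] → (0, 4)
vs Stay/W/C: Firm B plays Stay → Firm A plays d at [Stay] → (0, 4)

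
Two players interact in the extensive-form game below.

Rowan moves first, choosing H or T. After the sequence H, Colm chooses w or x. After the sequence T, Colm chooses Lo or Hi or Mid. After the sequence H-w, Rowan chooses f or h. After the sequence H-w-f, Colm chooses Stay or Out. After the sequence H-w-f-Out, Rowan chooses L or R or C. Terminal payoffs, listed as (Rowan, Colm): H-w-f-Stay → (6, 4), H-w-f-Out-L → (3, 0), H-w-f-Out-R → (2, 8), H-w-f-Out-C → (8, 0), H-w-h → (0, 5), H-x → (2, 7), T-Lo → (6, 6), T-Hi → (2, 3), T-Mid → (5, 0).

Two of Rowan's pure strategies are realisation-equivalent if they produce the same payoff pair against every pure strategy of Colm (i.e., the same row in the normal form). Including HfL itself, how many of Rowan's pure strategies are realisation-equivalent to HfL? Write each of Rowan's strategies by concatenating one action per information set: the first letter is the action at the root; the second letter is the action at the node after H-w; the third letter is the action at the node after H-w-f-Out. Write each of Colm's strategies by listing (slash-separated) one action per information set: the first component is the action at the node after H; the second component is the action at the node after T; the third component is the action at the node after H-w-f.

Row for HfL (columns w/Lo/Stay, w/Lo/Out, w/Hi/Stay, w/Hi/Out, w/Mid/Stay, w/Mid/Out, x/Lo/Stay, x/Lo/Out, x/Hi/Stay, x/Hi/Out, x/Mid/Stay, x/Mid/Out): (6,4) (3,0) (6,4) (3,0) (6,4) (3,0) (2,7) (2,7) (2,7) (2,7) (2,7) (2,7).
Every one of Rowan's information sets is on the play path for some reply by Colm when Rowan follows HfL.
Changing the action at any of them therefore changes at least one column, so only HfL itself gives this row.

1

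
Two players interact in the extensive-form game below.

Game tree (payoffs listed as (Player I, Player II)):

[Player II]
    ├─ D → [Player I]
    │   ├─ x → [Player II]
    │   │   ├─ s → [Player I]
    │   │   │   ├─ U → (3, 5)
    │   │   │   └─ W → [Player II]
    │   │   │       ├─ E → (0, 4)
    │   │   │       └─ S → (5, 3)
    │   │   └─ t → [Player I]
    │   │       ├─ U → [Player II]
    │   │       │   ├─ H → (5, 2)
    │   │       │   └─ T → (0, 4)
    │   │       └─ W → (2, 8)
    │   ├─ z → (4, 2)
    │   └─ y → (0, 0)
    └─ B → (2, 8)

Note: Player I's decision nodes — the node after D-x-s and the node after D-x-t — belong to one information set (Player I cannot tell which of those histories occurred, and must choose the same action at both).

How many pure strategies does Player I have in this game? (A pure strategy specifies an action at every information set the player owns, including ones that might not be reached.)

6

Player I owns the node after D with actions {x, z, y} — three choices.
Player I owns the information set {D-x-s, D-x-t} with actions {U, W} — two choices.
A pure strategy fixes one action at each information set independently, so the count is the product 3 × 2 = 6.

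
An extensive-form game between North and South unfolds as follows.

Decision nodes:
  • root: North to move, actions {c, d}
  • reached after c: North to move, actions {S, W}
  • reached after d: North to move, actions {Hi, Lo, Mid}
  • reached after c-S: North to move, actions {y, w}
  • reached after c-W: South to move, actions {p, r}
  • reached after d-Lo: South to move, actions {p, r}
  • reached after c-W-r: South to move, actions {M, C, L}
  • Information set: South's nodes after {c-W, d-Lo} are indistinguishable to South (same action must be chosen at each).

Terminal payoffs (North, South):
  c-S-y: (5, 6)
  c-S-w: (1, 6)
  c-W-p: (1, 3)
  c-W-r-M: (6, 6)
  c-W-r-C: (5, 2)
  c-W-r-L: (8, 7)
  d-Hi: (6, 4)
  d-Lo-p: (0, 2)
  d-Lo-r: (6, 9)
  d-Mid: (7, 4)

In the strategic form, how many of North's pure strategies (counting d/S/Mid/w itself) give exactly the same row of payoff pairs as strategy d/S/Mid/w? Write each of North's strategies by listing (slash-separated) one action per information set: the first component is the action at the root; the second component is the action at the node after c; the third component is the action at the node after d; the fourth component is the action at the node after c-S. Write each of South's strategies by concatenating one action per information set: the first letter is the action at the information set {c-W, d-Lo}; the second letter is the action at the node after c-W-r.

4

Row for d/S/Mid/w (columns pM, pC, pL, rM, rC, rL): (7,4) (7,4) (7,4) (7,4) (7,4) (7,4).
Under d/S/Mid/w, North's choice at the node after c and at the node after c-S can never be reached regardless of what South does, so varying those choices leaves every outcome unchanged.
Holding the reachable choices fixed and varying the unreachable ones freely already gives 2 × 2 = 4 equivalent strategies.
No other strategy reproduces this row, so those 4 are the full class: d/S/Mid/y, d/S/Mid/w, d/W/Mid/y, d/W/Mid/w.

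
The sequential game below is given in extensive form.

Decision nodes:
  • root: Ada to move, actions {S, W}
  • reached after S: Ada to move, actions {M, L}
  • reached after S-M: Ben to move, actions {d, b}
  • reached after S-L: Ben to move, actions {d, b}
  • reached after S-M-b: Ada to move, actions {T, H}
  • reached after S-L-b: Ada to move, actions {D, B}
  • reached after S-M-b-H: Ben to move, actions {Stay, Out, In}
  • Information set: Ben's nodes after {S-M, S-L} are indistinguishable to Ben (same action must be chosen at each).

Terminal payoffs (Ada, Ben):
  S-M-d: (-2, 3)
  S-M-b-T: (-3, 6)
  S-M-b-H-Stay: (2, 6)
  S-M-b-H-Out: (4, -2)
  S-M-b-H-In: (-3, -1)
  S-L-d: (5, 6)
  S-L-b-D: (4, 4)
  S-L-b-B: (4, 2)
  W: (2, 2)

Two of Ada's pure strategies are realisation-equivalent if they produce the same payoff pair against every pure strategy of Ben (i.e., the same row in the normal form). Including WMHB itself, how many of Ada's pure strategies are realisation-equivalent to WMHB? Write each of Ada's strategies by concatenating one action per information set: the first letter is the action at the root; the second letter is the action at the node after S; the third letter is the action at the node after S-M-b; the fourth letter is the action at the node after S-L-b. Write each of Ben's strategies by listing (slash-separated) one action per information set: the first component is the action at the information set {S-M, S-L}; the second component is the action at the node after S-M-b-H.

Row for WMHB (columns d/Stay, d/Out, d/In, b/Stay, b/Out, b/In): (2,2) (2,2) (2,2) (2,2) (2,2) (2,2).
Under WMHB, Ada's choice at the node after S and at the node after S-M-b and at the node after S-L-b can never be reached regardless of what Ben does, so varying those choices leaves every outcome unchanged.
Holding the reachable choices fixed and varying the unreachable ones freely already gives 2 × 2 × 2 = 8 equivalent strategies.
No other strategy reproduces this row, so those 8 are the full class: WMTD, WMTB, WMHD, WMHB, WLTD, WLTB, WLHD, WLHB.

8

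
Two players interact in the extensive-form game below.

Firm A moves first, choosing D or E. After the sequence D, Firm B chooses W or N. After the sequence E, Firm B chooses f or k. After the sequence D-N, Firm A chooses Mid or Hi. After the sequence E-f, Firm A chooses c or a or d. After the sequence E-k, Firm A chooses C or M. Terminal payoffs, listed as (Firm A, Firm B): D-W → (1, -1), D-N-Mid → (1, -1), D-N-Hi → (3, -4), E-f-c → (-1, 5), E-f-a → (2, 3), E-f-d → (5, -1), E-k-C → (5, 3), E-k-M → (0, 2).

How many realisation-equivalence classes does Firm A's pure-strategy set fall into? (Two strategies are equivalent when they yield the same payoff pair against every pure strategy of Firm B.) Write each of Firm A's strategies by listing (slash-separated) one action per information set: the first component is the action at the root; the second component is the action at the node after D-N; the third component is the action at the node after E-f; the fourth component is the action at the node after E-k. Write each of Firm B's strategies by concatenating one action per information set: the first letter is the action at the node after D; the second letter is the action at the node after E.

Firm A has 24 pure strategies: D/Mid/c/C, D/Mid/c/M, D/Mid/a/C, D/Mid/a/M, D/Mid/d/C, D/Mid/d/M, D/Hi/c/C, D/Hi/c/M, D/Hi/a/C, D/Hi/a/M, D/Hi/d/C, D/Hi/d/M, E/Mid/c/C, E/Mid/c/M, E/Mid/a/C, E/Mid/a/M, E/Mid/d/C, E/Mid/d/M, E/Hi/c/C, E/Hi/c/M, E/Hi/a/C, E/Hi/a/M, E/Hi/d/C, E/Hi/d/M. Columns: Wf, Wk, Nf, Nk.
{D/Mid/c/C, D/Mid/c/M, D/Mid/a/C, D/Mid/a/M, D/Mid/d/C, D/Mid/d/M} → row (1,-1) (1,-1) (1,-1) (1,-1)
{D/Hi/c/C, D/Hi/c/M, D/Hi/a/C, D/Hi/a/M, D/Hi/d/C, D/Hi/d/M} → row (1,-1) (1,-1) (3,-4) (3,-4)
{E/Mid/c/C, E/Hi/c/C} → row (-1,5) (5,3) (-1,5) (5,3)
{E/Mid/c/M, E/Hi/c/M} → row (-1,5) (0,2) (-1,5) (0,2)
{E/Mid/a/C, E/Hi/a/C} → row (2,3) (5,3) (2,3) (5,3)
{E/Mid/a/M, E/Hi/a/M} → row (2,3) (0,2) (2,3) (0,2)
{E/Mid/d/C, E/Hi/d/C} → row (5,-1) (5,3) (5,-1) (5,3)
{E/Mid/d/M, E/Hi/d/M} → row (5,-1) (0,2) (5,-1) (0,2)
That's 8 distinct rows out of 24 strategies.

8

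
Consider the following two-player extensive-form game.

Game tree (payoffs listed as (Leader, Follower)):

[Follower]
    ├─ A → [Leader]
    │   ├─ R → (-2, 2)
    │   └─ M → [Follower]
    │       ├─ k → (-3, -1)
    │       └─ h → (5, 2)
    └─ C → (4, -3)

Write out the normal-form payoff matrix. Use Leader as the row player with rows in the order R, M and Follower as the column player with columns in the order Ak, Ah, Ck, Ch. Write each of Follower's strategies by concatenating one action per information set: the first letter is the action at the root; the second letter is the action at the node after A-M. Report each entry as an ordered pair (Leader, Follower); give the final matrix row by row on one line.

R: (-2,2) (-2,2) (4,-3) (4,-3) | M: (-3,-1) (5,2) (4,-3) (4,-3)

           Ak       Ah       Ck       Ch
   R   (-2,2)   (-2,2)   (4,-3)   (4,-3)
   M  (-3,-1)    (5,2)   (4,-3)   (4,-3)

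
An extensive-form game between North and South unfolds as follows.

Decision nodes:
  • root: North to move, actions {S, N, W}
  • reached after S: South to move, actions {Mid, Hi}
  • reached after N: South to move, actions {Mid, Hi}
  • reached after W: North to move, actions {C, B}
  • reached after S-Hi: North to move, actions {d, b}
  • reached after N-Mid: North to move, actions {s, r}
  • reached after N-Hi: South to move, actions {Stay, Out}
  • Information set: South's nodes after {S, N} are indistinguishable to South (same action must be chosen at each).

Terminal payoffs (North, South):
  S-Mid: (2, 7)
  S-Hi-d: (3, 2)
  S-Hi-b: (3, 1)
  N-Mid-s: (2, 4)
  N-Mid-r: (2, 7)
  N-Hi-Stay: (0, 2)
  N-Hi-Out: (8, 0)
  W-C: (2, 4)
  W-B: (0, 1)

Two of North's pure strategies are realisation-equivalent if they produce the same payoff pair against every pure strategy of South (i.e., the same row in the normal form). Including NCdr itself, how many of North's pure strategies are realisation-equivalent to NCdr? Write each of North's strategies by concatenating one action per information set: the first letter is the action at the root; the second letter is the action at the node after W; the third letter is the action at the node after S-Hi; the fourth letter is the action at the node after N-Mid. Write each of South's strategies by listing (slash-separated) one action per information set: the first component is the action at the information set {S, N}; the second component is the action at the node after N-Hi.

4

Row for NCdr (columns Mid/Stay, Mid/Out, Hi/Stay, Hi/Out): (2,7) (2,7) (0,2) (8,0).
Under NCdr, North's choice at the node after W and at the node after S-Hi can never be reached regardless of what South does, so varying those choices leaves every outcome unchanged.
Holding the reachable choices fixed and varying the unreachable ones freely already gives 2 × 2 = 4 equivalent strategies.
No other strategy reproduces this row, so those 4 are the full class: NCdr, NCbr, NBdr, NBbr.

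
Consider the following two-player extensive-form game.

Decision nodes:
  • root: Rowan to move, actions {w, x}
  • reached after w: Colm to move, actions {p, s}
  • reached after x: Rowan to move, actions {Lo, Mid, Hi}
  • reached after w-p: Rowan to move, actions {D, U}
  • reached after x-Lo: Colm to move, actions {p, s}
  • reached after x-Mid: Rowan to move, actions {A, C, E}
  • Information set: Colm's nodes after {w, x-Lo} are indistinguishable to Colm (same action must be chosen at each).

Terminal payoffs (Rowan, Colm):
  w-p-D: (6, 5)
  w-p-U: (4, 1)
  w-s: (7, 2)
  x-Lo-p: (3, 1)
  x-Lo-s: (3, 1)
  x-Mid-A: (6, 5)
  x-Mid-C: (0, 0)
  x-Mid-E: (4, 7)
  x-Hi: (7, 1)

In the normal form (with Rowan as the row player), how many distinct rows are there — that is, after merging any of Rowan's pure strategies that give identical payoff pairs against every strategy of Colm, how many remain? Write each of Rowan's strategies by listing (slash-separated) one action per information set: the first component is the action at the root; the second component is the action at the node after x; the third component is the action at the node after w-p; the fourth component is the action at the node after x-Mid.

Rowan has 36 pure strategies: w/Lo/D/A, w/Lo/D/C, w/Lo/D/E, w/Lo/U/A, w/Lo/U/C, w/Lo/U/E, w/Mid/D/A, w/Mid/D/C, w/Mid/D/E, w/Mid/U/A, w/Mid/U/C, w/Mid/U/E, w/Hi/D/A, w/Hi/D/C, w/Hi/D/E, w/Hi/U/A, w/Hi/U/C, w/Hi/U/E, x/Lo/D/A, x/Lo/D/C, x/Lo/D/E, x/Lo/U/A, x/Lo/U/C, x/Lo/U/E, x/Mid/D/A, x/Mid/D/C, x/Mid/D/E, x/Mid/U/A, x/Mid/U/C, x/Mid/U/E, x/Hi/D/A, x/Hi/D/C, x/Hi/D/E, x/Hi/U/A, x/Hi/U/C, x/Hi/U/E. Columns: p, s.
{w/Lo/D/A, w/Lo/D/C, w/Lo/D/E, w/Mid/D/A, w/Mid/D/C, w/Mid/D/E, w/Hi/D/A, w/Hi/D/C, w/Hi/D/E} → row (6,5) (7,2)
{w/Lo/U/A, w/Lo/U/C, w/Lo/U/E, w/Mid/U/A, w/Mid/U/C, w/Mid/U/E, w/Hi/U/A, w/Hi/U/C, w/Hi/U/E} → row (4,1) (7,2)
{x/Lo/D/A, x/Lo/D/C, x/Lo/D/E, x/Lo/U/A, x/Lo/U/C, x/Lo/U/E} → row (3,1) (3,1)
{x/Mid/D/A, x/Mid/U/A} → row (6,5) (6,5)
{x/Mid/D/C, x/Mid/U/C} → row (0,0) (0,0)
{x/Mid/D/E, x/Mid/U/E} → row (4,7) (4,7)
{x/Hi/D/A, x/Hi/D/C, x/Hi/D/E, x/Hi/U/A, x/Hi/U/C, x/Hi/U/E} → row (7,1) (7,1)
That's 7 distinct rows out of 36 strategies.

7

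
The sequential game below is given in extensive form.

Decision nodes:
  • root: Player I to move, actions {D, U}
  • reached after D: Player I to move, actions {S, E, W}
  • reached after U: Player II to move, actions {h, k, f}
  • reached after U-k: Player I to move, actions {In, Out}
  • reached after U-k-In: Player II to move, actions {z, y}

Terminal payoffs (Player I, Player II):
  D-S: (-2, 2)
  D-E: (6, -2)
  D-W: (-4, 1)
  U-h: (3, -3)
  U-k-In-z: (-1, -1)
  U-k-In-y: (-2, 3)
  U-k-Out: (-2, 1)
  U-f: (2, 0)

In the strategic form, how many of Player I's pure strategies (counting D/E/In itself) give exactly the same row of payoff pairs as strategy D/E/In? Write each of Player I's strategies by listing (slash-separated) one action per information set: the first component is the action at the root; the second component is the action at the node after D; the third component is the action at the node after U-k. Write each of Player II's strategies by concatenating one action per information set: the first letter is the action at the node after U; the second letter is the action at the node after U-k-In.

Row for D/E/In (columns hz, hy, kz, ky, fz, fy): (6,-2) (6,-2) (6,-2) (6,-2) (6,-2) (6,-2).
Under D/E/In, Player I's choice at the node after U-k can never be reached regardless of what Player II does, so varying those choices leaves every outcome unchanged.
Holding the reachable choices fixed and varying the unreachable one freely already gives 2 equivalent strategies.
No other strategy reproduces this row, so those 2 are the full class: D/E/In, D/E/Out.

2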